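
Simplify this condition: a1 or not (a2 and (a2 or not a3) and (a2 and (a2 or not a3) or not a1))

a1 or not a2

a1 or not (a2 and (a2 or not a3) and (a2 and (a2 or not a3) or not a1))
= a1 or not (a2 and (a2 or not a3))   (absorption)
= a1 or not a2   (absorption)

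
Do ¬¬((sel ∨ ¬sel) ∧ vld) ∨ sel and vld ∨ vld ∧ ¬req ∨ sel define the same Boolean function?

Yes

E1: ¬¬((sel ∨ ¬sel) ∧ vld) ∨ sel
    = ¬¬vld ∨ sel   [complement / identity]
    = vld ∨ sel   [double negation]
E2: vld ∨ vld ∧ ¬req ∨ sel
    = vld ∨ sel   [absorption]
Both reduce to vld ∨ sel, so they are equivalent.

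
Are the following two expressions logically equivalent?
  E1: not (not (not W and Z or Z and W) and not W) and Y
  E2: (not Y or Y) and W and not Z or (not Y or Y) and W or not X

No

E1: not (not (not W and Z or Z and W) and not W) and Y
    = not (not Z and not W) and Y   — distribution
    = (Z or W) and Y   — De Morgan
E2: (not Y or Y) and W and not Z or (not Y or Y) and W or not X
    = (not Y or Y) and W or not X   — absorption
    = W or not X   — complement / identity
These differ: at W=0, X=0, Y=0, Z=0, E1 = 0 but E2 = 1.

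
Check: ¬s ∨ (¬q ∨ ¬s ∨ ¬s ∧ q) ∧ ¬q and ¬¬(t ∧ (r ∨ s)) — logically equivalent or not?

No

E1: ¬s ∨ (¬q ∨ ¬s ∨ ¬s ∧ q) ∧ ¬q
    = ¬s ∨ (¬q ∨ ¬s) ∧ ¬q   [absorption]
    = ¬s ∨ ¬q   [absorption]
E2: ¬¬(t ∧ (r ∨ s))
    = t ∧ (r ∨ s)   [double negation]
These differ: at q=1, r=0, s=0, t=0, E1 = 1 but E2 = 0.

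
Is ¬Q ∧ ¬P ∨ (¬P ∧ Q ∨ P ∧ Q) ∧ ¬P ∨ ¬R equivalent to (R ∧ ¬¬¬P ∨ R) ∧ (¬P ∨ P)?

E1: ¬Q ∧ ¬P ∨ (¬P ∧ Q ∨ P ∧ Q) ∧ ¬P ∨ ¬R
    = ¬Q ∧ ¬P ∨ Q ∧ ¬P ∨ ¬R   — distribution
    = ¬P ∨ ¬R   — distribution
E2: (R ∧ ¬¬¬P ∨ R) ∧ (¬P ∨ P)
    = R ∧ ¬¬¬P ∨ R   — complement / identity
    = R ∧ ¬P ∨ R   — double negation
    = R   — absorption
These differ: at P=0, Q=0, R=0, E1 = 1 but E2 = 0.

No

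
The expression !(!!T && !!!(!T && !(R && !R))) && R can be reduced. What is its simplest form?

!(!!T && !!!(!T && !(R && !R))) && R
= !(!!T && !!(T || R && !R)) && R
= !(!!T && !!T) && R
= !!!T && R
= !T && R

!T && R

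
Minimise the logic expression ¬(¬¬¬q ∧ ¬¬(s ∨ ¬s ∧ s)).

q ∨ ¬s

¬(¬¬¬q ∧ ¬¬(s ∨ ¬s ∧ s))
= ¬¬q ∨ ¬(s ∨ ¬s ∧ s)   — De Morgan
= ¬¬q ∨ ¬s   — complement / identity
= q ∨ ¬s   — double negation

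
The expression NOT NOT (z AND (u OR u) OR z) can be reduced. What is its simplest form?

NOT NOT (z AND (u OR u) OR z)
= z AND (u OR u) OR z
= z AND u OR z
= z

z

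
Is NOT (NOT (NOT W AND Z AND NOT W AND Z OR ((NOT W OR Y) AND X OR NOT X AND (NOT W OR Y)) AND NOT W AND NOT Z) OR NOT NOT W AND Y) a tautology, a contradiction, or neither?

neither

NOT (NOT (NOT W AND Z AND NOT W AND Z OR ((NOT W OR Y) AND X OR NOT X AND (NOT W OR Y)) AND NOT W AND NOT Z) OR NOT NOT W AND Y)
= NOT (NOT (NOT W AND Z OR ((NOT W OR Y) AND X OR NOT X AND (NOT W OR Y)) AND NOT W AND NOT Z) OR NOT NOT W AND Y)   — idempotence
= NOT (NOT (NOT W AND Z OR (NOT W OR Y) AND NOT W AND NOT Z) OR NOT NOT W AND Y)   — distribution
= NOT (NOT (NOT W AND Z OR NOT W AND NOT Z) OR NOT NOT W AND Y)   — absorption
= NOT (NOT NOT W OR NOT NOT W AND Y)   — distribution
= NOT NOT NOT W   — absorption
= NOT W   — double negation
This depends on W, so it is not a constant.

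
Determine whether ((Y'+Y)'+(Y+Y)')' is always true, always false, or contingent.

((Y'+Y)'+(Y+Y)')'
= ((Y'+Y)'+Y')'
= (Y'+Y)·Y
= Y
This depends on Y, so it is not a constant.

contingent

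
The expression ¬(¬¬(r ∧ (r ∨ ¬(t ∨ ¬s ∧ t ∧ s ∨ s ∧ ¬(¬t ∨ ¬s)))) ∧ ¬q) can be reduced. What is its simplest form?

¬r ∨ q

¬(¬¬(r ∧ (r ∨ ¬(t ∨ ¬s ∧ t ∧ s ∨ s ∧ ¬(¬t ∨ ¬s)))) ∧ ¬q)
= ¬(¬¬(r ∧ (r ∨ ¬(t ∨ ¬s ∧ t ∧ s ∨ s ∧ t ∧ s))) ∧ ¬q)   [De Morgan]
= ¬(¬¬(r ∧ (r ∨ ¬(t ∨ t ∧ s))) ∧ ¬q)   [distribution]
= ¬(¬¬(r ∧ (r ∨ ¬t)) ∧ ¬q)   [absorption]
= ¬(¬¬r ∧ ¬q)   [absorption]
= ¬r ∨ q   [De Morgan]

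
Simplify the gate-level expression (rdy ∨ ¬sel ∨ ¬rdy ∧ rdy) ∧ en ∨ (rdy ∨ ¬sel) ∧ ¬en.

(rdy ∨ ¬sel ∨ ¬rdy ∧ rdy) ∧ en ∨ (rdy ∨ ¬sel) ∧ ¬en
= (rdy ∨ ¬sel) ∧ en ∨ (rdy ∨ ¬sel) ∧ ¬en   (complement / identity)
= rdy ∨ ¬sel   (distribution)

rdy ∨ ¬sel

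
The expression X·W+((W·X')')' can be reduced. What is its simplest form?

W

X·W+((W·X')')'
= X·W+W·X'   — double negation
= W   — distribution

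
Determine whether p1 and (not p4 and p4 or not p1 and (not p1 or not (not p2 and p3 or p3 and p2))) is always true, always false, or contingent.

always false

p1 and (not p4 and p4 or not p1 and (not p1 or not (not p2 and p3 or p3 and p2)))
= p1 and (not p4 and p4 or not p1 and (not p1 or not p3))
= p1 and not p1 and (not p1 or not p3)
= p1 and not p1
= False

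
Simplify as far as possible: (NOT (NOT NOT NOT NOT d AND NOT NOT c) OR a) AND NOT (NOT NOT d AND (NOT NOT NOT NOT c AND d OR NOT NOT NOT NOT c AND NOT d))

(NOT (NOT NOT NOT NOT d AND NOT NOT c) OR a) AND NOT (NOT NOT d AND (NOT NOT NOT NOT c AND d OR NOT NOT NOT NOT c AND NOT d))
= (NOT (NOT NOT d AND NOT NOT c) OR a) AND NOT (NOT NOT d AND (NOT NOT NOT NOT c AND d OR NOT NOT NOT NOT c AND NOT d))   — double negation
= (NOT (NOT NOT d AND NOT NOT c) OR a) AND NOT (NOT NOT d AND NOT NOT NOT NOT c)   — distribution
= (NOT (NOT NOT d AND NOT NOT c) OR a) AND NOT (NOT NOT d AND NOT NOT c)   — double negation
= NOT (NOT NOT d AND NOT NOT c)   — absorption
= NOT d OR NOT c   — De Morgan

NOT d OR NOT c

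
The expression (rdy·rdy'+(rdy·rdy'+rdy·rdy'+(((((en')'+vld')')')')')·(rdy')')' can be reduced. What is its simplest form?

(rdy·rdy'+(rdy·rdy'+rdy·rdy'+(((((en')'+vld')')')')')·(rdy')')'
= ((rdy·rdy'+rdy·rdy'+(((((en')'+vld')')')')')·(rdy')')'   (complement / identity)
= ((rdy·rdy'+rdy·rdy'+(((en')'+vld')')')·(rdy')')'   (double negation)
= ((rdy·rdy'+(((en')'+vld')')')·(rdy')')'   (complement / identity)
= ((((en')'+vld')')'·(rdy')')'   (complement / identity)
= ((en')'+vld')'+rdy'   (De Morgan)
= en'·vld+rdy'   (De Morgan)

en'·vld+rdy'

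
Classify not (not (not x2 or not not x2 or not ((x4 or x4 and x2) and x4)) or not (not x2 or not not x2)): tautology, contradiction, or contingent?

tautology

not (not (not x2 or not not x2 or not ((x4 or x4 and x2) and x4)) or not (not x2 or not not x2))
= (not x2 or not not x2 or not ((x4 or x4 and x2) and x4)) and (not x2 or not not x2)   [De Morgan]
= (not x2 or not not x2 or not (x4 and x4)) and (not x2 or not not x2)   [absorption]
= (not x2 or not not x2 or not x4) and (not x2 or not not x2)   [idempotence]
= not x2 or not not x2   [absorption]
= not x2 or x2   [double negation]
= True   [complement]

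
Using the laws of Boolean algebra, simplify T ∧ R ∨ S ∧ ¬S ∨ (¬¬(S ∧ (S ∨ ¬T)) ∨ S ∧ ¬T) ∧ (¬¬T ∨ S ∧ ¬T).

T ∧ R ∨ S

T ∧ R ∨ S ∧ ¬S ∨ (¬¬(S ∧ (S ∨ ¬T)) ∨ S ∧ ¬T) ∧ (¬¬T ∨ S ∧ ¬T)
= T ∧ R ∨ S ∧ ¬S ∨ (¬¬S ∨ S ∧ ¬T) ∧ (¬¬T ∨ S ∧ ¬T)   (absorption)
= T ∧ R ∨ (¬¬S ∨ S ∧ ¬T) ∧ (¬¬T ∨ S ∧ ¬T)   (complement / identity)
= T ∧ R ∨ (S ∨ S ∧ ¬T) ∧ (¬¬T ∨ S ∧ ¬T)   (double negation)
= T ∧ R ∨ (S ∨ S ∧ ¬T) ∧ (T ∨ S ∧ ¬T)   (double negation)
= T ∧ R ∨ S ∧ ¬T ∨ S ∧ T   (distribution)
= T ∧ R ∨ S   (distribution)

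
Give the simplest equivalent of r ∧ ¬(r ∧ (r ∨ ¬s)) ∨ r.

r ∧ ¬(r ∧ (r ∨ ¬s)) ∨ r
= r ∧ ¬r ∨ r
= r

r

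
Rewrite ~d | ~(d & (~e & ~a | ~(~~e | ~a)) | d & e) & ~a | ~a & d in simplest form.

~d | ~(d & (~e & ~a | ~(~~e | ~a)) | d & e) & ~a | ~a & d
= ~d | ~(d & (~e & ~a | ~e & a) | d & e) & ~a | ~a & d   [De Morgan]
= ~d | ~(d & ~e | d & e) & ~a | ~a & d   [distribution]
= ~d | ~d & ~a | ~a & d   [distribution]
= ~d | ~a   [distribution]

~d | ~a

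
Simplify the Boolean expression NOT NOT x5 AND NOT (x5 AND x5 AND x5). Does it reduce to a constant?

NOT NOT x5 AND NOT (x5 AND x5 AND x5)
= NOT NOT x5 AND NOT (x5 AND x5)   [idempotence]
= x5 AND NOT (x5 AND x5)   [double negation]
= x5 AND NOT x5   [idempotence]
= FALSE   [complement]

FALSE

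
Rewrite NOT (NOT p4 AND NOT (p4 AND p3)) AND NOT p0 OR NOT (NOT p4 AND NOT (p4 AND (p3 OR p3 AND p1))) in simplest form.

p4

NOT (NOT p4 AND NOT (p4 AND p3)) AND NOT p0 OR NOT (NOT p4 AND NOT (p4 AND (p3 OR p3 AND p1)))
= NOT (NOT p4 AND NOT (p4 AND p3)) AND NOT p0 OR NOT (NOT p4 AND NOT (p4 AND p3))   (absorption)
= NOT (NOT p4 AND NOT (p4 AND p3))   (absorption)
= p4 OR p4 AND p3   (De Morgan)
= p4   (absorption)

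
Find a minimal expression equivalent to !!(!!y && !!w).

y && w

!!(!!y && !!w)
= !(!y || !w)   [De Morgan]
= y && w   [De Morgan]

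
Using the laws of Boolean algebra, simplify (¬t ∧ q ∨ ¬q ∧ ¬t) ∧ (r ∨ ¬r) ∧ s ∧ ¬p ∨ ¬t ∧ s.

(¬t ∧ q ∨ ¬q ∧ ¬t) ∧ (r ∨ ¬r) ∧ s ∧ ¬p ∨ ¬t ∧ s
= ¬t ∧ (r ∨ ¬r) ∧ s ∧ ¬p ∨ ¬t ∧ s
= ¬t ∧ s ∧ ¬p ∨ ¬t ∧ s
= ¬t ∧ s

¬t ∧ s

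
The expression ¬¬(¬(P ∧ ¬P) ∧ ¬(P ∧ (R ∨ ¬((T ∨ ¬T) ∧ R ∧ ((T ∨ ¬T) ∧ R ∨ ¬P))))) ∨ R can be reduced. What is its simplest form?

¬¬(¬(P ∧ ¬P) ∧ ¬(P ∧ (R ∨ ¬((T ∨ ¬T) ∧ R ∧ ((T ∨ ¬T) ∧ R ∨ ¬P))))) ∨ R
= ¬¬(¬(P ∧ ¬P) ∧ ¬(P ∧ (R ∨ ¬((T ∨ ¬T) ∧ R)))) ∨ R
= ¬(P ∧ ¬P ∨ P ∧ (R ∨ ¬((T ∨ ¬T) ∧ R))) ∨ R
= ¬(P ∧ (R ∨ ¬((T ∨ ¬T) ∧ R))) ∨ R
= ¬(P ∧ (R ∨ ¬R)) ∨ R
= ¬P ∨ R

¬P ∨ R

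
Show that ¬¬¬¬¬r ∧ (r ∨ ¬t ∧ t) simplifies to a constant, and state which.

False

¬¬¬¬¬r ∧ (r ∨ ¬t ∧ t)
= ¬¬¬r ∧ (r ∨ ¬t ∧ t)
= ¬r ∧ (r ∨ ¬t ∧ t)
= ¬r ∧ r
= False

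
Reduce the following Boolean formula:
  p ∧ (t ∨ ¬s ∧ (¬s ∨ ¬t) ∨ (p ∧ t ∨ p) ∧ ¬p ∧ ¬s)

p ∧ (t ∨ ¬s)

p ∧ (t ∨ ¬s ∧ (¬s ∨ ¬t) ∨ (p ∧ t ∨ p) ∧ ¬p ∧ ¬s)
= p ∧ (t ∨ ¬s ∧ (¬s ∨ ¬t) ∨ p ∧ ¬p ∧ ¬s)   (absorption)
= p ∧ (t ∨ ¬s ∧ (¬s ∨ ¬t ∨ p ∧ ¬p))   (distribution)
= p ∧ (t ∨ ¬s ∧ (¬s ∨ ¬t))   (complement / identity)
= p ∧ (t ∨ ¬s)   (absorption)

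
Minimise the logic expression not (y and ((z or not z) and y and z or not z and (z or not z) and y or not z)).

not y

not (y and ((z or not z) and y and z or not z and (z or not z) and y or not z))
= not (y and ((z or not z) and y or not z))   — distribution
= not (y and (y or not z))   — complement / identity
= not y   — absorption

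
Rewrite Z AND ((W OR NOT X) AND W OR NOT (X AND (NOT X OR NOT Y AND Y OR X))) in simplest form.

Z AND (W OR NOT X)

Z AND ((W OR NOT X) AND W OR NOT (X AND (NOT X OR NOT Y AND Y OR X)))
= Z AND ((W OR NOT X) AND W OR NOT (X AND (NOT X OR X)))   (complement / identity)
= Z AND (W OR NOT (X AND (NOT X OR X)))   (absorption)
= Z AND (W OR NOT X)   (complement / identity)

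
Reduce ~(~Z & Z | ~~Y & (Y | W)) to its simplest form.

~(~Z & Z | ~~Y & (Y | W))
= ~(~~Y & (Y | W))   — complement / identity
= ~(Y & (Y | W))   — double negation
= ~Y   — absorption

~Y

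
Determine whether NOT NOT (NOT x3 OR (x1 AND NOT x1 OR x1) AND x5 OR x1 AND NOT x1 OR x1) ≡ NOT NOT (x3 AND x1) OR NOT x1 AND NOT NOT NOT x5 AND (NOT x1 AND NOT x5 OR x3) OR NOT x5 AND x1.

E1: NOT NOT (NOT x3 OR (x1 AND NOT x1 OR x1) AND x5 OR x1 AND NOT x1 OR x1)
    = NOT NOT (NOT x3 OR x1 AND NOT x1 OR x1)   — absorption
    = NOT NOT (NOT x3 OR x1)   — complement / identity
    = NOT x3 OR x1   — double negation
E2: NOT NOT (x3 AND x1) OR NOT x1 AND NOT NOT NOT x5 AND (NOT x1 AND NOT x5 OR x3) OR NOT x5 AND x1
    = NOT NOT (x3 AND x1) OR NOT x1 AND NOT x5 AND (NOT x1 AND NOT x5 OR x3) OR NOT x5 AND x1   — double negation
    = NOT NOT (x3 AND x1) OR NOT x1 AND NOT x5 OR NOT x5 AND x1   — absorption
    = NOT NOT (x3 AND x1) OR NOT x5   — distribution
    = x3 AND x1 OR NOT x5   — double negation
These differ: at x1=0, x3=0, x5=1, E1 = 1 but E2 = 0.

No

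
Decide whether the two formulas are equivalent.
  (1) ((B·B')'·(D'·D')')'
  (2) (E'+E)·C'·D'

E1: ((B·B')'·(D'·D')')'
    = B·B'+D'·D'
    = B·B'+D'
    = D'
E2: (E'+E)·C'·D'
    = C'·D'
These differ: at B=0, C=1, D=0, E=0, E1 = 1 but E2 = 0.

No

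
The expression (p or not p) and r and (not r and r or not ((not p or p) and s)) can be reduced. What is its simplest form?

r and not s

(p or not p) and r and (not r and r or not ((not p or p) and s))
= (p or not p) and r and not ((not p or p) and s)
= (p or not p) and r and not s
= r and not s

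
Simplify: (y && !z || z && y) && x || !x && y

(y && !z || z && y) && x || !x && y
= y && x || !x && y   (distribution)
= y   (distribution)

y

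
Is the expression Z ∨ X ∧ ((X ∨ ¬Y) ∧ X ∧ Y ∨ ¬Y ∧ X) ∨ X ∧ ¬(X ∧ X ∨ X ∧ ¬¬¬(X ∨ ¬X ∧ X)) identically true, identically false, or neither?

neither

Z ∨ X ∧ ((X ∨ ¬Y) ∧ X ∧ Y ∨ ¬Y ∧ X) ∨ X ∧ ¬(X ∧ X ∨ X ∧ ¬¬¬(X ∨ ¬X ∧ X))
= Z ∨ X ∧ ((X ∨ ¬Y) ∧ X ∧ Y ∨ ¬Y ∧ X) ∨ X ∧ ¬(X ∧ X ∨ X ∧ ¬¬¬X)   (complement / identity)
= Z ∨ X ∧ (X ∧ Y ∨ ¬Y ∧ X) ∨ X ∧ ¬(X ∧ X ∨ X ∧ ¬¬¬X)   (absorption)
= Z ∨ X ∧ (X ∧ Y ∨ ¬Y ∧ X) ∨ X ∧ ¬(X ∧ X ∨ X ∧ ¬X)   (double negation)
= Z ∨ X ∧ X ∨ X ∧ ¬(X ∧ X ∨ X ∧ ¬X)   (distribution)
= Z ∨ X ∧ X ∨ X ∧ ¬X   (distribution)
= Z ∨ X   (distribution)
This depends on X, Z, so it is not a constant.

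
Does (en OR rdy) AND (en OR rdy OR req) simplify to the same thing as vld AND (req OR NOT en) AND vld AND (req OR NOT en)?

E1: (en OR rdy) AND (en OR rdy OR req)
    = en OR rdy   (absorption)
E2: vld AND (req OR NOT en) AND vld AND (req OR NOT en)
    = vld AND (req OR NOT en)   (idempotence)
These differ: at en=1, rdy=0, req=0, vld=0, E1 = 1 but E2 = 0.

No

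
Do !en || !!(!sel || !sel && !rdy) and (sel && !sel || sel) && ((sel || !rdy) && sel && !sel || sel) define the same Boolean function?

No

E1: !en || !!(!sel || !sel && !rdy)
    = !en || !!!sel
    = !en || !sel
E2: (sel && !sel || sel) && ((sel || !rdy) && sel && !sel || sel)
    = (sel && !sel || sel) && (sel && !sel || sel)
    = sel && !sel || sel && sel
    = sel
These differ: at en=1, rdy=1, sel=0, E1 = 1 but E2 = 0.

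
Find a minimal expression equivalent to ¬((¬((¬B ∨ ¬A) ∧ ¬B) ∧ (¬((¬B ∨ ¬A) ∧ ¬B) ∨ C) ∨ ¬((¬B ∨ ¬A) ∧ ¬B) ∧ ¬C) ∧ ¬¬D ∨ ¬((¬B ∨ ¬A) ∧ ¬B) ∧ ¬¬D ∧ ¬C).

¬((¬((¬B ∨ ¬A) ∧ ¬B) ∧ (¬((¬B ∨ ¬A) ∧ ¬B) ∨ C) ∨ ¬((¬B ∨ ¬A) ∧ ¬B) ∧ ¬C) ∧ ¬¬D ∨ ¬((¬B ∨ ¬A) ∧ ¬B) ∧ ¬¬D ∧ ¬C)
= ¬((¬((¬B ∨ ¬A) ∧ ¬B) ∨ ¬((¬B ∨ ¬A) ∧ ¬B) ∧ ¬C) ∧ ¬¬D ∨ ¬((¬B ∨ ¬A) ∧ ¬B) ∧ ¬¬D ∧ ¬C)
= ¬(¬((¬B ∨ ¬A) ∧ ¬B) ∧ ¬¬D ∨ ¬((¬B ∨ ¬A) ∧ ¬B) ∧ ¬¬D ∧ ¬C)
= ¬(¬((¬B ∨ ¬A) ∧ ¬B) ∧ ¬¬D)
= ¬(¬¬B ∧ ¬¬D)
= ¬B ∨ ¬D

¬B ∨ ¬D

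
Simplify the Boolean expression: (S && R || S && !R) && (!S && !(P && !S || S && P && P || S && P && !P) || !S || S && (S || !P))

(S && R || S && !R) && (!S && !(P && !S || S && P && P || S && P && !P) || !S || S && (S || !P))
= (S && R || S && !R) && (!S && !(P && !S || S && P) || !S || S && (S || !P))   — distribution
= (S && R || S && !R) && (!S && !P || !S || S && (S || !P))   — distribution
= (S && R || S && !R) && (!S || S && (S || !P))   — absorption
= (S && R || S && !R) && (!S || S)   — absorption
= S && R || S && !R   — complement / identity
= S   — distribution

S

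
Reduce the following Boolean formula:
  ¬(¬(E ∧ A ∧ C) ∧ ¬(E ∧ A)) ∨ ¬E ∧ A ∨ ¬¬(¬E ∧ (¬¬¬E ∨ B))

¬(¬(E ∧ A ∧ C) ∧ ¬(E ∧ A)) ∨ ¬E ∧ A ∨ ¬¬(¬E ∧ (¬¬¬E ∨ B))
= E ∧ A ∧ C ∨ E ∧ A ∨ ¬E ∧ A ∨ ¬¬(¬E ∧ (¬¬¬E ∨ B))   [De Morgan]
= E ∧ A ∧ C ∨ E ∧ A ∨ ¬E ∧ A ∨ ¬¬(¬E ∧ (¬E ∨ B))   [double negation]
= E ∧ A ∨ ¬E ∧ A ∨ ¬¬(¬E ∧ (¬E ∨ B))   [absorption]
= A ∨ ¬¬(¬E ∧ (¬E ∨ B))   [distribution]
= A ∨ ¬E ∧ (¬E ∨ B)   [double negation]
= A ∨ ¬E   [absorption]

A ∨ ¬E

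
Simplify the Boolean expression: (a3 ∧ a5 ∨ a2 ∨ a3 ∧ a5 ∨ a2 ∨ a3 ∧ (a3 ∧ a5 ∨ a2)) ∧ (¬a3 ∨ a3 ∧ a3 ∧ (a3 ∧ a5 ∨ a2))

a3 ∧ a5 ∨ a2

(a3 ∧ a5 ∨ a2 ∨ a3 ∧ a5 ∨ a2 ∨ a3 ∧ (a3 ∧ a5 ∨ a2)) ∧ (¬a3 ∨ a3 ∧ a3 ∧ (a3 ∧ a5 ∨ a2))
= (a3 ∧ a5 ∨ a2 ∨ a3 ∧ a5 ∨ a2 ∨ a3 ∧ (a3 ∧ a5 ∨ a2)) ∧ (¬a3 ∨ a3 ∧ (a3 ∧ a5 ∨ a2))   — idempotence
= (a3 ∧ a5 ∨ a2 ∨ a3 ∧ (a3 ∧ a5 ∨ a2)) ∧ (¬a3 ∨ a3 ∧ (a3 ∧ a5 ∨ a2))   — idempotence
= a3 ∧ (a3 ∧ a5 ∨ a2) ∨ (a3 ∧ a5 ∨ a2) ∧ ¬a3   — distribution
= a3 ∧ a5 ∨ a2   — distribution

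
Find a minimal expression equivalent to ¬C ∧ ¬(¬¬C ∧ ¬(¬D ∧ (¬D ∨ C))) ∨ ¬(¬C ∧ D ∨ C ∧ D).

¬C ∧ ¬(¬¬C ∧ ¬(¬D ∧ (¬D ∨ C))) ∨ ¬(¬C ∧ D ∨ C ∧ D)
= ¬C ∧ ¬(¬¬C ∧ ¬¬D) ∨ ¬(¬C ∧ D ∨ C ∧ D)   (absorption)
= ¬C ∧ ¬(¬¬C ∧ ¬¬D) ∨ ¬D   (distribution)
= ¬C ∧ (¬C ∨ ¬D) ∨ ¬D   (De Morgan)
= ¬C ∨ ¬D   (absorption)

¬C ∨ ¬D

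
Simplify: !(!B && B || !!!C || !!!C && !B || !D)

C && D

!(!B && B || !!!C || !!!C && !B || !D)
= !(!!!C || !!!C && !B || !D)   (complement / identity)
= !(!!!C || !D)   (absorption)
= !!C && D   (De Morgan)
= C && D   (double negation)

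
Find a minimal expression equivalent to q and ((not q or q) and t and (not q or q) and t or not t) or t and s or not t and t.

q or t and s

q and ((not q or q) and t and (not q or q) and t or not t) or t and s or not t and t
= q and ((not q or q) and t and (not q or q) and t or not t) or t and s   (complement / identity)
= q and ((not q or q) and t or not t) or t and s   (idempotence)
= q and (t or not t) or t and s   (complement / identity)
= q or t and s   (complement / identity)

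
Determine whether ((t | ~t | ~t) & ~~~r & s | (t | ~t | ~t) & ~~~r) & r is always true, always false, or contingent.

((t | ~t | ~t) & ~~~r & s | (t | ~t | ~t) & ~~~r) & r
= (t | ~t | ~t) & ~~~r & r
= (t | ~t | ~t) & ~r & r
= (t | ~t) & ~r & r
= ~r & r
= 0

always false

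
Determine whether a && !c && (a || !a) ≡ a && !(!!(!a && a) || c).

Yes

E1: a && !c && (a || !a)
    = a && !c   [complement / identity]
E2: a && !(!!(!a && a) || c)
    = a && !(!a && a || c)   [double negation]
    = a && !c   [complement / identity]
Both reduce to a && !c, so they are equivalent.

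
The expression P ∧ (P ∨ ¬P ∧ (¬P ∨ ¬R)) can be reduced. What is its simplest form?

P ∧ (P ∨ ¬P ∧ (¬P ∨ ¬R))
= P ∧ (P ∨ ¬P)   [absorption]
= P   [complement / identity]

P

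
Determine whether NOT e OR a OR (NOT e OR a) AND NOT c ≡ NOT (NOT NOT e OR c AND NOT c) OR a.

Yes

E1: NOT e OR a OR (NOT e OR a) AND NOT c
    = NOT e OR a   [absorption]
E2: NOT (NOT NOT e OR c AND NOT c) OR a
    = NOT NOT NOT e OR a   [complement / identity]
    = NOT e OR a   [double negation]
Both reduce to NOT e OR a, so they are equivalent.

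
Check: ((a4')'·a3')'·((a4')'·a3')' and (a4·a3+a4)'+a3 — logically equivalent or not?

E1: ((a4')'·a3')'·((a4')'·a3')'
    = ((a4')'·a3')'   [idempotence]
    = a4'+a3   [De Morgan]
E2: (a4·a3+a4)'+a3
    = a4'+a3   [absorption]
Both reduce to a4'+a3, so they are equivalent.

Yes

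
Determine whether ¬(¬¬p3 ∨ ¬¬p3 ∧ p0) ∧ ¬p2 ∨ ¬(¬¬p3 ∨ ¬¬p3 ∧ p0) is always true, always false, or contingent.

contingent

¬(¬¬p3 ∨ ¬¬p3 ∧ p0) ∧ ¬p2 ∨ ¬(¬¬p3 ∨ ¬¬p3 ∧ p0)
= ¬(¬¬p3 ∨ ¬¬p3 ∧ p0)   [absorption]
= ¬¬¬p3   [absorption]
= ¬p3   [double negation]
This depends on p3, so it is not a constant.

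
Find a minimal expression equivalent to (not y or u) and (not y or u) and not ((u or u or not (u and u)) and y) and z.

(not y or u) and (not y or u) and not ((u or u or not (u and u)) and y) and z
= (not y or u) and not ((u or u or not (u and u)) and y) and z   [idempotence]
= (not y or u) and not ((u or not (u and u)) and y) and z   [idempotence]
= (not y or u) and not ((u or not u) and y) and z   [idempotence]
= (not y or u) and not y and z   [complement / identity]
= not y and z   [absorption]

not y and z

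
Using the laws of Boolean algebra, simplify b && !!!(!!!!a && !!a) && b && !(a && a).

b && !a

b && !!!(!!!!a && !!a) && b && !(a && a)
= b && !!(!!!a || !a) && b && !(a && a)   [De Morgan]
= b && !!(!a || !a) && b && !(a && a)   [double negation]
= b && !(a && a) && b && !(a && a)   [De Morgan]
= b && !(a && a)   [idempotence]
= b && !a   [idempotence]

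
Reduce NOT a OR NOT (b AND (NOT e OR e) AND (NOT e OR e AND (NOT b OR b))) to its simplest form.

NOT a OR NOT (b AND (NOT e OR e) AND (NOT e OR e AND (NOT b OR b)))
= NOT a OR NOT (b AND (NOT e OR e AND (NOT b OR b)))   — complement / identity
= NOT a OR NOT (b AND (NOT e OR e))   — complement / identity
= NOT a OR NOT b   — complement / identity

NOT a OR NOT b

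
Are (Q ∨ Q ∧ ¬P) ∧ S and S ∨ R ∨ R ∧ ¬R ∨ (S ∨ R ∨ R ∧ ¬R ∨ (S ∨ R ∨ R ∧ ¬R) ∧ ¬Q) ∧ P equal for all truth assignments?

No

E1: (Q ∨ Q ∧ ¬P) ∧ S
    = Q ∧ S   — absorption
E2: S ∨ R ∨ R ∧ ¬R ∨ (S ∨ R ∨ R ∧ ¬R ∨ (S ∨ R ∨ R ∧ ¬R) ∧ ¬Q) ∧ P
    = S ∨ R ∨ R ∧ ¬R ∨ (S ∨ R ∨ R ∧ ¬R) ∧ P   — absorption
    = S ∨ R ∨ R ∧ ¬R   — absorption
    = S ∨ R   — complement / identity
These differ: at P=0, Q=0, R=1, S=0, E1 = 0 but E2 = 1.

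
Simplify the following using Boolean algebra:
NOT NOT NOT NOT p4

NOT NOT NOT NOT p4
= NOT NOT p4   (double negation)
= p4   (double negation)

p4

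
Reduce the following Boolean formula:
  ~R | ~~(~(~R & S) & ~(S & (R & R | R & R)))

~R | ~S

~R | ~~(~(~R & S) & ~(S & (R & R | R & R)))
= ~R | ~~(~(~R & S) & ~(S & R & R))
= ~R | ~~(~(~R & S) & ~(S & R))
= ~R | ~(~R & S | S & R)
= ~R | ~S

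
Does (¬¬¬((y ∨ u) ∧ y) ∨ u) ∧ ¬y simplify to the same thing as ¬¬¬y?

E1: (¬¬¬((y ∨ u) ∧ y) ∨ u) ∧ ¬y
    = (¬((y ∨ u) ∧ y) ∨ u) ∧ ¬y   — double negation
    = (¬y ∨ u) ∧ ¬y   — absorption
    = ¬y   — absorption
E2: ¬¬¬y
    = ¬y   — double negation
Both reduce to ¬y, so they are equivalent.

Yes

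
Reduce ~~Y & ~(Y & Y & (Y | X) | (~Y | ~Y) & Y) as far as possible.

~~Y & ~(Y & Y & (Y | X) | (~Y | ~Y) & Y)
= ~~Y & ~(Y & Y & (Y | X) | ~Y & Y)
= ~~Y & ~(Y & Y | ~Y & Y)
= ~~Y & ~Y
= Y & ~Y
= 0

0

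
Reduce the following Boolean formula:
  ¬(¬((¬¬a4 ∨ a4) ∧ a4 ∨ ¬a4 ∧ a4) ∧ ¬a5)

¬(¬((¬¬a4 ∨ a4) ∧ a4 ∨ ¬a4 ∧ a4) ∧ ¬a5)
= ¬(¬((a4 ∨ a4) ∧ a4 ∨ ¬a4 ∧ a4) ∧ ¬a5)   — double negation
= ¬(¬(a4 ∧ a4 ∨ ¬a4 ∧ a4) ∧ ¬a5)   — idempotence
= a4 ∧ a4 ∨ ¬a4 ∧ a4 ∨ a5   — De Morgan
= a4 ∨ a5   — distribution

a4 ∨ a5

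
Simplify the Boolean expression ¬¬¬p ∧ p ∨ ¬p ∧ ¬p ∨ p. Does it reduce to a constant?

True

¬¬¬p ∧ p ∨ ¬p ∧ ¬p ∨ p
= ¬p ∧ p ∨ ¬p ∧ ¬p ∨ p
= ¬p ∨ p
= True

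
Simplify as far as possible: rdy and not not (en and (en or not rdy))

rdy and not not (en and (en or not rdy))
= rdy and not not en   [absorption]
= rdy and en   [double negation]

rdy and en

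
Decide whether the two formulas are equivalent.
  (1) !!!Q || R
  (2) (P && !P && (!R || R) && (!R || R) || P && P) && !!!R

No

E1: !!!Q || R
    = !Q || R   [double negation]
E2: (P && !P && (!R || R) && (!R || R) || P && P) && !!!R
    = (P && !P && (!R || R) || P && P) && !!!R   [complement / identity]
    = (P && !P || P && P) && !!!R   [complement / identity]
    = P && !!!R   [distribution]
    = P && !R   [double negation]
These differ: at P=0, Q=0, R=1, E1 = 1 but E2 = 0.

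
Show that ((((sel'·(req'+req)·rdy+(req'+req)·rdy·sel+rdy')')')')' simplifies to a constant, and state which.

1

((((sel'·(req'+req)·rdy+(req'+req)·rdy·sel+rdy')')')')'
= ((sel'·(req'+req)·rdy+(req'+req)·rdy·sel+rdy')')'   (double negation)
= (((req'+req)·rdy+rdy')')'   (distribution)
= ((rdy+rdy')')'   (complement / identity)
= rdy+rdy'   (double negation)
= 1   (complement)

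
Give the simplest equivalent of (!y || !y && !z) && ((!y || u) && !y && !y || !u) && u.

(!y || !y && !z) && ((!y || u) && !y && !y || !u) && u
= (!y || !y && !z) && (!y && !y || !u) && u
= !y && (!y && !y || !u) && u
= !y && (!y || !u) && u
= !y && u

!y && u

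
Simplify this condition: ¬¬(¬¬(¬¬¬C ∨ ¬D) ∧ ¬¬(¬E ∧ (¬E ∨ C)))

¬¬(¬¬(¬¬¬C ∨ ¬D) ∧ ¬¬(¬E ∧ (¬E ∨ C)))
= ¬(¬(¬¬¬C ∨ ¬D) ∨ ¬(¬E ∧ (¬E ∨ C)))   [De Morgan]
= ¬(¬(¬¬¬C ∨ ¬D) ∨ ¬¬E)   [absorption]
= ¬(¬(¬C ∨ ¬D) ∨ ¬¬E)   [double negation]
= (¬C ∨ ¬D) ∧ ¬E   [De Morgan]

(¬C ∨ ¬D) ∧ ¬E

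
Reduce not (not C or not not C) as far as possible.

False

not (not C or not not C)
= C and not C
= False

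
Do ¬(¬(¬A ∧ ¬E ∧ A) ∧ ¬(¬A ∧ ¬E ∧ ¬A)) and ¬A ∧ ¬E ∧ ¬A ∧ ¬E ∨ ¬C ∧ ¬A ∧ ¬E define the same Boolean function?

Yes

E1: ¬(¬(¬A ∧ ¬E ∧ A) ∧ ¬(¬A ∧ ¬E ∧ ¬A))
    = ¬A ∧ ¬E ∧ A ∨ ¬A ∧ ¬E ∧ ¬A   — De Morgan
    = ¬A ∧ ¬E   — distribution
E2: ¬A ∧ ¬E ∧ ¬A ∧ ¬E ∨ ¬C ∧ ¬A ∧ ¬E
    = ¬A ∧ ¬E ∧ (¬A ∧ ¬E ∨ ¬C)   — distribution
    = ¬A ∧ ¬E   — absorption
Both reduce to ¬A ∧ ¬E, so they are equivalent.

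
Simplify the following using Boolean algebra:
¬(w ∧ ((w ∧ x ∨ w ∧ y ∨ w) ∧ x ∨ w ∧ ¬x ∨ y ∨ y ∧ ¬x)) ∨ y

¬(w ∧ ((w ∧ x ∨ w ∧ y ∨ w) ∧ x ∨ w ∧ ¬x ∨ y ∨ y ∧ ¬x)) ∨ y
= ¬(w ∧ ((w ∧ x ∨ w) ∧ x ∨ w ∧ ¬x ∨ y ∨ y ∧ ¬x)) ∨ y   — absorption
= ¬(w ∧ ((w ∧ x ∨ w) ∧ x ∨ w ∧ ¬x ∨ y)) ∨ y   — absorption
= ¬(w ∧ (w ∧ x ∨ w ∧ ¬x ∨ y)) ∨ y   — absorption
= ¬(w ∧ (w ∨ y)) ∨ y   — distribution
= ¬w ∨ y   — absorption

¬w ∨ y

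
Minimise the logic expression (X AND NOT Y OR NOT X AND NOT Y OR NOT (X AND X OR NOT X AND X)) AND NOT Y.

NOT Y

(X AND NOT Y OR NOT X AND NOT Y OR NOT (X AND X OR NOT X AND X)) AND NOT Y
= (X AND NOT Y OR NOT X AND NOT Y OR NOT X) AND NOT Y   (distribution)
= (NOT Y OR NOT X) AND NOT Y   (distribution)
= NOT Y   (absorption)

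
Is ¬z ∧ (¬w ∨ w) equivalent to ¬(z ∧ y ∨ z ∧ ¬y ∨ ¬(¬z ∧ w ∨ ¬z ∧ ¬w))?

Yes

E1: ¬z ∧ (¬w ∨ w)
    = ¬z   (complement / identity)
E2: ¬(z ∧ y ∨ z ∧ ¬y ∨ ¬(¬z ∧ w ∨ ¬z ∧ ¬w))
    = ¬(z ∧ y ∨ z ∧ ¬y ∨ ¬¬z)   (distribution)
    = ¬(z ∨ ¬¬z)   (distribution)
    = ¬(z ∨ z)   (double negation)
    = ¬z   (idempotence)
Both reduce to ¬z, so they are equivalent.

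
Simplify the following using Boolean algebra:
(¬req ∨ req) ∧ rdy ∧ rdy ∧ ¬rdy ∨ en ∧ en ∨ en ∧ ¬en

(¬req ∨ req) ∧ rdy ∧ rdy ∧ ¬rdy ∨ en ∧ en ∨ en ∧ ¬en
= rdy ∧ rdy ∧ ¬rdy ∨ en ∧ en ∨ en ∧ ¬en   [complement / identity]
= rdy ∧ ¬rdy ∨ en ∧ en ∨ en ∧ ¬en   [idempotence]
= en ∧ en ∨ en ∧ ¬en   [complement / identity]
= en   [distribution]

en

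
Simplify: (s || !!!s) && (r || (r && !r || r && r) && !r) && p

r && p

(s || !!!s) && (r || (r && !r || r && r) && !r) && p
= (s || !s) && (r || (r && !r || r && r) && !r) && p   (double negation)
= (r || (r && !r || r && r) && !r) && p   (complement / identity)
= (r || r && !r) && p   (distribution)
= r && p   (complement / identity)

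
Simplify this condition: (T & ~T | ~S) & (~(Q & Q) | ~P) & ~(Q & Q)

~S & ~Q

(T & ~T | ~S) & (~(Q & Q) | ~P) & ~(Q & Q)
= (T & ~T | ~S) & ~(Q & Q)   (absorption)
= ~S & ~(Q & Q)   (complement / identity)
= ~S & ~Q   (idempotence)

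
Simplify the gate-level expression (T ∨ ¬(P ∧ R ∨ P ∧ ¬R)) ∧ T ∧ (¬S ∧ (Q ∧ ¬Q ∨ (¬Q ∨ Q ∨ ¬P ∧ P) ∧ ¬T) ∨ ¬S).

T ∧ ¬S

(T ∨ ¬(P ∧ R ∨ P ∧ ¬R)) ∧ T ∧ (¬S ∧ (Q ∧ ¬Q ∨ (¬Q ∨ Q ∨ ¬P ∧ P) ∧ ¬T) ∨ ¬S)
= (T ∨ ¬P) ∧ T ∧ (¬S ∧ (Q ∧ ¬Q ∨ (¬Q ∨ Q ∨ ¬P ∧ P) ∧ ¬T) ∨ ¬S)   (distribution)
= T ∧ (¬S ∧ (Q ∧ ¬Q ∨ (¬Q ∨ Q ∨ ¬P ∧ P) ∧ ¬T) ∨ ¬S)   (absorption)
= T ∧ (¬S ∧ (Q ∧ ¬Q ∨ (¬Q ∨ Q) ∧ ¬T) ∨ ¬S)   (complement / identity)
= T ∧ (¬S ∧ (¬Q ∨ Q) ∧ ¬T ∨ ¬S)   (complement / identity)
= T ∧ (¬S ∧ ¬T ∨ ¬S)   (complement / identity)
= T ∧ ¬S   (absorption)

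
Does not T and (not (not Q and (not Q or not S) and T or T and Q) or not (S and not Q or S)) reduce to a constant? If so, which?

no

not T and (not (not Q and (not Q or not S) and T or T and Q) or not (S and not Q or S))
= not T and (not (not Q and (not Q or not S) and T or T and Q) or not S)
= not T and (not (not Q and T or T and Q) or not S)
= not T and (not T or not S)
= not T
This depends on T, so it is not a constant.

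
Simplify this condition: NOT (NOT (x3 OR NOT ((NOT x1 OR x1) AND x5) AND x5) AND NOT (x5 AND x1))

x3 OR x5 AND x1

NOT (NOT (x3 OR NOT ((NOT x1 OR x1) AND x5) AND x5) AND NOT (x5 AND x1))
= x3 OR NOT ((NOT x1 OR x1) AND x5) AND x5 OR x5 AND x1   [De Morgan]
= x3 OR NOT x5 AND x5 OR x5 AND x1   [complement / identity]
= x3 OR x5 AND x1   [complement / identity]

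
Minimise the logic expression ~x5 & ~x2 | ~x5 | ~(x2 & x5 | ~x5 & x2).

~x5 | ~x2

~x5 & ~x2 | ~x5 | ~(x2 & x5 | ~x5 & x2)
= ~x5 & ~x2 | ~x5 | ~x2   [distribution]
= ~x5 | ~x2   [absorption]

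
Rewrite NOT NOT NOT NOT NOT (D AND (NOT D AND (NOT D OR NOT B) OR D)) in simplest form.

NOT D

NOT NOT NOT NOT NOT (D AND (NOT D AND (NOT D OR NOT B) OR D))
= NOT NOT NOT (D AND (NOT D AND (NOT D OR NOT B) OR D))
= NOT NOT NOT (D AND (NOT D OR D))
= NOT (D AND (NOT D OR D))
= NOT D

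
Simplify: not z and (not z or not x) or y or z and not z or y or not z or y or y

not z or y

not z and (not z or not x) or y or z and not z or y or not z or y or y
= not z and (not z or not x) or y or y or not z or y or y   — complement / identity
= not z or y or y or not z or y or y   — absorption
= not z or y or y   — idempotence
= not z or y   — idempotence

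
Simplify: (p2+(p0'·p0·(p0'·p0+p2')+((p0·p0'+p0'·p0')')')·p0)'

(p2+(p0'·p0·(p0'·p0+p2')+((p0·p0'+p0'·p0')')')·p0)'
= (p2+(p0'·p0·(p0'·p0+p2')+((p0')')')·p0)'
= (p2+(p0'·p0+((p0')')')·p0)'
= (p2+((p0')')'·p0)'
= (p2+p0'·p0)'
= p2'

p2'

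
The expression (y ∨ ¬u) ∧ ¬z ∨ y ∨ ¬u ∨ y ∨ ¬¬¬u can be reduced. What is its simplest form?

(y ∨ ¬u) ∧ ¬z ∨ y ∨ ¬u ∨ y ∨ ¬¬¬u
= y ∨ ¬u ∨ y ∨ ¬¬¬u
= y ∨ ¬u ∨ y ∨ ¬u
= y ∨ ¬u

y ∨ ¬u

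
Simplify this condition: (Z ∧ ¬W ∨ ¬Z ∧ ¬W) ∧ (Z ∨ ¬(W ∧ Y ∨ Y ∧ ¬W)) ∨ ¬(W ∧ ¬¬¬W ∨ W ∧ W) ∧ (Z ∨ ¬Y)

(Z ∧ ¬W ∨ ¬Z ∧ ¬W) ∧ (Z ∨ ¬(W ∧ Y ∨ Y ∧ ¬W)) ∨ ¬(W ∧ ¬¬¬W ∨ W ∧ W) ∧ (Z ∨ ¬Y)
= (Z ∧ ¬W ∨ ¬Z ∧ ¬W) ∧ (Z ∨ ¬(W ∧ Y ∨ Y ∧ ¬W)) ∨ ¬(W ∧ ¬W ∨ W ∧ W) ∧ (Z ∨ ¬Y)
= (Z ∧ ¬W ∨ ¬Z ∧ ¬W) ∧ (Z ∨ ¬Y) ∨ ¬(W ∧ ¬W ∨ W ∧ W) ∧ (Z ∨ ¬Y)
= (Z ∧ ¬W ∨ ¬Z ∧ ¬W) ∧ (Z ∨ ¬Y) ∨ ¬W ∧ (Z ∨ ¬Y)
= ¬W ∧ (Z ∨ ¬Y) ∨ ¬W ∧ (Z ∨ ¬Y)
= ¬W ∧ (Z ∨ ¬Y)

¬W ∧ (Z ∨ ¬Y)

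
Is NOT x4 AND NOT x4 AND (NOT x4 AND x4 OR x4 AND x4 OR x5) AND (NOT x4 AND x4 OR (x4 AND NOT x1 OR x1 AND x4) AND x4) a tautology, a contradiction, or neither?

NOT x4 AND NOT x4 AND (NOT x4 AND x4 OR x4 AND x4 OR x5) AND (NOT x4 AND x4 OR (x4 AND NOT x1 OR x1 AND x4) AND x4)
= NOT x4 AND NOT x4 AND (NOT x4 AND x4 OR x4 AND x4 OR x5) AND (NOT x4 AND x4 OR x4 AND x4)   (distribution)
= NOT x4 AND NOT x4 AND (NOT x4 AND x4 OR x4 AND x4)   (absorption)
= NOT x4 AND NOT x4 AND x4   (distribution)
= NOT x4 AND x4   (idempotence)
= FALSE   (complement)

contradiction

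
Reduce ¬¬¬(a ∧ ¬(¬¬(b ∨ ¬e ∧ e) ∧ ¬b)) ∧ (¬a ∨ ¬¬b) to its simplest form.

¬a

¬¬¬(a ∧ ¬(¬¬(b ∨ ¬e ∧ e) ∧ ¬b)) ∧ (¬a ∨ ¬¬b)
= ¬(a ∧ ¬(¬¬(b ∨ ¬e ∧ e) ∧ ¬b)) ∧ (¬a ∨ ¬¬b)
= ¬(a ∧ (¬(b ∨ ¬e ∧ e) ∨ b)) ∧ (¬a ∨ ¬¬b)
= ¬(a ∧ (¬b ∨ b)) ∧ (¬a ∨ ¬¬b)
= ¬a ∧ (¬a ∨ ¬¬b)
= ¬a ∧ (¬a ∨ b)
= ¬a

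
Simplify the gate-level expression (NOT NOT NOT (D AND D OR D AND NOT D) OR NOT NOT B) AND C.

(NOT NOT NOT (D AND D OR D AND NOT D) OR NOT NOT B) AND C
= (NOT NOT NOT D OR NOT NOT B) AND C   [distribution]
= (NOT D OR NOT NOT B) AND C   [double negation]
= (NOT D OR B) AND C   [double negation]

(NOT D OR B) AND C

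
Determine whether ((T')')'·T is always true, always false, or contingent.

always false

((T')')'·T
= T'·T
= 0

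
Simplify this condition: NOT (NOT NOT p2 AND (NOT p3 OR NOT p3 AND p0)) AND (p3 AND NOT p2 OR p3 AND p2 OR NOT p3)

NOT (NOT NOT p2 AND (NOT p3 OR NOT p3 AND p0)) AND (p3 AND NOT p2 OR p3 AND p2 OR NOT p3)
= NOT (NOT NOT p2 AND NOT p3) AND (p3 AND NOT p2 OR p3 AND p2 OR NOT p3)   — absorption
= NOT (NOT NOT p2 AND NOT p3) AND (p3 OR NOT p3)   — distribution
= (NOT p2 OR p3) AND (p3 OR NOT p3)   — De Morgan
= NOT p2 OR p3   — complement / identity

NOT p2 OR p3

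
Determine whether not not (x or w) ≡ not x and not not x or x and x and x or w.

E1: not not (x or w)
    = x or w   (double negation)
E2: not x and not not x or x and x and x or w
    = not x and x or x and x and x or w   (double negation)
    = x and x and x or w   (complement / identity)
    = x and x or w   (idempotence)
    = x or w   (idempotence)
Both reduce to x or w, so they are equivalent.

Yes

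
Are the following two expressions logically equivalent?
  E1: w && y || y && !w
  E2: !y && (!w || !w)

No

E1: w && y || y && !w
    = y   (distribution)
E2: !y && (!w || !w)
    = !y && !w   (idempotence)
These differ: at w=0, y=1, E1 = 1 but E2 = 0.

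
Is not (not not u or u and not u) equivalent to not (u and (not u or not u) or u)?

E1: not (not not u or u and not u)
    = not not not u   [complement / identity]
    = not u   [double negation]
E2: not (u and (not u or not u) or u)
    = not (u and not u or u)   [idempotence]
    = not u   [complement / identity]
Both reduce to not u, so they are equivalent.

Yes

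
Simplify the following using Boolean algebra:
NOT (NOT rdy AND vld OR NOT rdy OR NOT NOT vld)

rdy AND NOT vld

NOT (NOT rdy AND vld OR NOT rdy OR NOT NOT vld)
= NOT (NOT rdy OR NOT NOT vld)
= rdy AND NOT vld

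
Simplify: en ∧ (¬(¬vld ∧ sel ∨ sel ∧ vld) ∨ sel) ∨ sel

en ∨ sel

en ∧ (¬(¬vld ∧ sel ∨ sel ∧ vld) ∨ sel) ∨ sel
= en ∧ (¬sel ∨ sel) ∨ sel   — distribution
= en ∨ sel   — complement / identity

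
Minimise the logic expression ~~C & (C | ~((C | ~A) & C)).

C

~~C & (C | ~((C | ~A) & C))
= C & (C | ~((C | ~A) & C))   — double negation
= C & (C | ~C)   — absorption
= C   — complement / identity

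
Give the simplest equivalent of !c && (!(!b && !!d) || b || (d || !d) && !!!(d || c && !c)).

!c && (b || !d)

!c && (!(!b && !!d) || b || (d || !d) && !!!(d || c && !c))
= !c && (!(!b && !!d) || b || !!!(d || c && !c))
= !c && (!(!b && !!d) || b || !(d || c && !c))
= !c && (b || !d || b || !(d || c && !c))
= !c && (b || !d || b || !d)
= !c && (b || !d)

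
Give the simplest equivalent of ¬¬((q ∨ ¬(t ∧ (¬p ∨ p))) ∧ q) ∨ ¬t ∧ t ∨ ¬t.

q ∨ ¬t

¬¬((q ∨ ¬(t ∧ (¬p ∨ p))) ∧ q) ∨ ¬t ∧ t ∨ ¬t
= ¬¬((q ∨ ¬t) ∧ q) ∨ ¬t ∧ t ∨ ¬t   (complement / identity)
= (q ∨ ¬t) ∧ q ∨ ¬t ∧ t ∨ ¬t   (double negation)
= (q ∨ ¬t) ∧ q ∨ ¬t   (complement / identity)
= q ∨ ¬t   (absorption)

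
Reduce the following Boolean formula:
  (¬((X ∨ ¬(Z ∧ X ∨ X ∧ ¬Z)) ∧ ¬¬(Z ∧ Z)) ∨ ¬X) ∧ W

(¬((X ∨ ¬(Z ∧ X ∨ X ∧ ¬Z)) ∧ ¬¬(Z ∧ Z)) ∨ ¬X) ∧ W
= (¬((X ∨ ¬X) ∧ ¬¬(Z ∧ Z)) ∨ ¬X) ∧ W   — distribution
= (¬((X ∨ ¬X) ∧ Z ∧ Z) ∨ ¬X) ∧ W   — double negation
= (¬((X ∨ ¬X) ∧ Z) ∨ ¬X) ∧ W   — idempotence
= (¬Z ∨ ¬X) ∧ W   — complement / identity

(¬Z ∨ ¬X) ∧ W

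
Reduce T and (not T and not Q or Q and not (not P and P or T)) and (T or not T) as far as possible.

False

T and (not T and not Q or Q and not (not P and P or T)) and (T or not T)
= T and (not T and not Q or Q and not T) and (T or not T)   [complement / identity]
= T and not T and (T or not T)   [distribution]
= T and not T   [complement / identity]
= False   [complement]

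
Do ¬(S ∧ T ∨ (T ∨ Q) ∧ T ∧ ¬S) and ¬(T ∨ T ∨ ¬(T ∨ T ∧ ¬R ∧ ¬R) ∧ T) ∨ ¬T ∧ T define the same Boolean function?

E1: ¬(S ∧ T ∨ (T ∨ Q) ∧ T ∧ ¬S)
    = ¬(S ∧ T ∨ T ∧ ¬S)   (absorption)
    = ¬T   (distribution)
E2: ¬(T ∨ T ∨ ¬(T ∨ T ∧ ¬R ∧ ¬R) ∧ T) ∨ ¬T ∧ T
    = ¬(T ∨ T ∨ ¬(T ∨ T ∧ ¬R ∧ ¬R) ∧ T)   (complement / identity)
    = ¬(T ∨ T ∨ ¬(T ∨ T ∧ ¬R) ∧ T)   (idempotence)
    = ¬(T ∨ T ∨ ¬T ∧ T)   (absorption)
    = ¬(T ∨ T)   (complement / identity)
    = ¬T   (idempotence)
Both reduce to ¬T, so they are equivalent.

Yes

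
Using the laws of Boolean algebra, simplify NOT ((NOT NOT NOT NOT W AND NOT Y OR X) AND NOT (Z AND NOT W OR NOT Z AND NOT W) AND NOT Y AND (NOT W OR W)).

NOT W OR Y

NOT ((NOT NOT NOT NOT W AND NOT Y OR X) AND NOT (Z AND NOT W OR NOT Z AND NOT W) AND NOT Y AND (NOT W OR W))
= NOT ((NOT NOT W AND NOT Y OR X) AND NOT (Z AND NOT W OR NOT Z AND NOT W) AND NOT Y AND (NOT W OR W))   (double negation)
= NOT ((NOT NOT W AND NOT Y OR X) AND NOT NOT W AND NOT Y AND (NOT W OR W))   (distribution)
= NOT ((NOT NOT W AND NOT Y OR X) AND NOT NOT W AND NOT Y)   (complement / identity)
= NOT (NOT NOT W AND NOT Y)   (absorption)
= NOT W OR Y   (De Morgan)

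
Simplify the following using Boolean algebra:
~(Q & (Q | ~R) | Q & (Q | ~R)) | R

~(Q & (Q | ~R) | Q & (Q | ~R)) | R
= ~(Q & (Q | ~R)) | R   [idempotence]
= ~Q | R   [absorption]

~Q | R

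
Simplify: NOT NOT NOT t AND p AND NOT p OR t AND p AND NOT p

NOT NOT NOT t AND p AND NOT p OR t AND p AND NOT p
= NOT t AND p AND NOT p OR t AND p AND NOT p   — double negation
= p AND NOT p   — distribution
= FALSE   — complement

FALSE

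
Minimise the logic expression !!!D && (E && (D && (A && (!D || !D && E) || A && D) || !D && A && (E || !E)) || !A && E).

!!!D && (E && (D && (A && (!D || !D && E) || A && D) || !D && A && (E || !E)) || !A && E)
= !!!D && (E && (D && (A && !D || A && D) || !D && A && (E || !E)) || !A && E)   — absorption
= !!!D && (E && (D && A || !D && A && (E || !E)) || !A && E)   — distribution
= !!!D && (E && (D && A || !D && A) || !A && E)   — complement / identity
= !!!D && (E && A || !A && E)   — distribution
= !D && (E && A || !A && E)   — double negation
= !D && E   — distribution

!D && E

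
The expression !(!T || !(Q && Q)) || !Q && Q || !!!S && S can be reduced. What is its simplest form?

!(!T || !(Q && Q)) || !Q && Q || !!!S && S
= !(!T || !(Q && Q)) || !!!S && S   [complement / identity]
= T && Q && Q || !!!S && S   [De Morgan]
= T && Q && Q || !S && S   [double negation]
= T && Q && Q   [complement / identity]
= T && Q   [idempotence]

T && Q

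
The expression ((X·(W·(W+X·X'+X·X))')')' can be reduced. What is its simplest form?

((X·(W·(W+X·X'+X·X))')')'
= X·(W·(W+X·X'+X·X))'   — double negation
= X·(W·(W+X))'   — distribution
= X·W'   — absorption

X·W'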